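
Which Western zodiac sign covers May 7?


Date: May 7
Conventional tropical zodiac dates: Taurus from April 20 onward; Gemini starts May 21
May 7 falls within the Taurus range

Taurus


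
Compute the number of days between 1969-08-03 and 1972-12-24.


From 1969-08-03 to 1972-12-24
1969-08-03: days before August = 31 + 28 + 31 + 30 + 31 + 30 + 31 = 212 (1969 is not a leap year); day of year = 212 + 3 = 215
1972-12-24: days before December = 31 + 29 + 31 + 30 + 31 + 30 + 31 + 31 + 30 + 31 + 30 = 335 (1972 is a leap year); day of year = 335 + 24 = 359
Rest of 1969: 365 - 215 = 150
Full years 1970 (365), 1971 (365): 730
Total = 150 + 730 + 359 = 1239

1239 days


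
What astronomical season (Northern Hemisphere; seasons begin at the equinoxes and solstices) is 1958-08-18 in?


Date: August 18
Astronomical Summer (approx.; exact equinox/solstice day varies by year): June 21 to September 21
August 18 falls within the Summer window

Summer


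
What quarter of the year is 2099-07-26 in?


Month: July (month 7)
Q1: Jan-Mar, Q2: Apr-Jun, Q3: Jul-Sep, Q4: Oct-Dec

Q3


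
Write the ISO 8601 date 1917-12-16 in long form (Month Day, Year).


ISO 1917-12-16 parses as year=1917, month=12, day=16
Month 12 -> December

December 16, 1917


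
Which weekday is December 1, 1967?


Target: December 1, 1967
Anchor: Jan 1, 1967. With p = 1967 - 1 = 1966: (p + p//4 - p//100 + p//400) mod 7 = (1966 + 491 - 19 + 4) mod 7 = 2442 mod 7 = 6 -> Sunday (Mon=0 ... Sun=6)
Days before December (Jan-Nov): 334 days
Weekday index = (6 + 334) mod 7 = 4

Friday


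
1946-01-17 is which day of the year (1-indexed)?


Date: January 17, 1946
No months before January
Plus 17 days in January

Day of year: 17


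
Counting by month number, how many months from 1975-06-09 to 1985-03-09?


From June 1975 to March 1985
10 years * 12 = 120 months, minus 3 months = 117

117 months


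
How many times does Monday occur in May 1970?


May 1970 has 31 days
Anchor: Jan 1, 1970. With p = 1970 - 1 = 1969: (p + p//4 - p//100 + p//400) mod 7 = (1969 + 492 - 19 + 4) mod 7 = 2446 mod 7 = 3 -> Thursday (Mon=0 ... Sun=6)
Days before May (Jan-Apr): 120; May 1 index = (3 + 120) mod 7 = 4 -> Friday
First Monday is May 4
Mondays: 4, 11, 18, 25

4 Mondays


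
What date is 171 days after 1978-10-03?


Start: 1978-10-03, add 171 days
October 1978 has 31 days: 31 - 3 = 28 days to October 31 -> 143 left
November 1978 has 30 days -> 113 left
December 1978 has 31 days -> 82 left
January 1979 has 31 days -> 51 left
February 1979 has 28 days -> 23 left
March 1979: 23 <= 31 -> lands on March 23

Result: 1979-03-23


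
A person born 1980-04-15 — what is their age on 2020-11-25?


Birth: 1980-04-15
Reference: 2020-11-25
Year difference: 2020 - 1980 = 40

40 years old


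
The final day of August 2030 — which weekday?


August 2030 has 31 days
Anchor: Jan 1, 2030. With p = 2030 - 1 = 2029: (p + p//4 - p//100 + p//400) mod 7 = (2029 + 507 - 20 + 5) mod 7 = 2521 mod 7 = 1 -> Tuesday (Mon=0 ... Sun=6)
Days before August (Jan-Jul): 212; August 1 index = (1 + 212) mod 7 = 3 -> Thursday
Last day offset: 31 - 1 = 30 days
Weekday index = (3 + 30) mod 7 = 5

Saturday, August 31


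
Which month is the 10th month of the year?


Month 10 of 12

October


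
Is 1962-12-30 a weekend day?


Anchor: Jan 1, 1962. With p = 1962 - 1 = 1961: (p + p//4 - p//100 + p//400) mod 7 = (1961 + 490 - 19 + 4) mod 7 = 2436 mod 7 = 0 -> Monday (Mon=0 ... Sun=6)
Day of year: 364; offset = 363
Weekday index = (0 + 363) mod 7 = 6 -> Sunday
Weekend days: Saturday, Sunday

Yes


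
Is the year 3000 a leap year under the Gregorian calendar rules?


Gregorian leap year rule: divisible by 4, but not by 100, unless also by 400.
3000 is divisible by 100 but not 400 -> not a leap year

No


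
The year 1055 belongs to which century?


Century = (year - 1) // 100 + 1
= (1055 - 1) // 100 + 1
= 1054 // 100 + 1
= 10 + 1

11th century


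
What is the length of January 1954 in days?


January 1954

31 days


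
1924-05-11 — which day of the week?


Date: May 11, 1924
Anchor: Jan 1, 1924. With p = 1924 - 1 = 1923: (p + p//4 - p//100 + p//400) mod 7 = (1923 + 480 - 19 + 4) mod 7 = 2388 mod 7 = 1 -> Tuesday (Mon=0 ... Sun=6)
Days before May (Jan-Apr): 121; offset = 121 + 11 - 1 = 131
Weekday index = (1 + 131) mod 7 = 6

Day of the week: Sunday


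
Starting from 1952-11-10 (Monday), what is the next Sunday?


Current: Monday
Target: Sunday
Days ahead: 6

Next Sunday: 1952-11-16


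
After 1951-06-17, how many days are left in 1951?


Day of year: 168 of 365
Remaining = 365 - 168

197 days


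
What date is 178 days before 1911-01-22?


Start: 1911-01-22, subtract 178 days
Back 22 days from January 22 reaches December 31, 1910 -> 156 left
December 1910 has 31 days -> back to November 30, 1910 -> 125 left
November 1910 has 30 days -> back to October 31, 1910 -> 95 left
October 1910 has 31 days -> back to September 30, 1910 -> 64 left
September 1910 has 30 days -> back to August 31, 1910 -> 34 left
August 1910 has 31 days -> back to July 31, 1910 -> 3 left
July 1910: 31 - 3 = 28 -> lands on July 28

Result: 1910-07-28


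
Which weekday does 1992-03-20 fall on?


Date: March 20, 1992
Anchor: Jan 1, 1992. With p = 1992 - 1 = 1991: (p + p//4 - p//100 + p//400) mod 7 = (1991 + 497 - 19 + 4) mod 7 = 2473 mod 7 = 2 -> Wednesday (Mon=0 ... Sun=6)
Days before March (Jan-Feb): 60; offset = 60 + 20 - 1 = 79
Weekday index = (2 + 79) mod 7 = 4

Day of the week: Friday


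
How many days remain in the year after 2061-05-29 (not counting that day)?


Day of year: 149 of 365
Remaining = 365 - 149

216 days


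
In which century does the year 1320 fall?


Century = (year - 1) // 100 + 1
= (1320 - 1) // 100 + 1
= 1319 // 100 + 1
= 13 + 1

14th century


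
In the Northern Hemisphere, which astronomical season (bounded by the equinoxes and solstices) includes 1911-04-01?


Date: April 1
Astronomical Spring (approx.; exact equinox/solstice day varies by year): March 20 to June 20
April 1 falls within the Spring window

Spring


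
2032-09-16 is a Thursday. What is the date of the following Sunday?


Current: Thursday
Target: Sunday
Days ahead: 3

Next Sunday: 2032-09-19


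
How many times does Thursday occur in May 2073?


May 2073 has 31 days
Anchor: Jan 1, 2073. With p = 2073 - 1 = 2072: (p + p//4 - p//100 + p//400) mod 7 = (2072 + 518 - 20 + 5) mod 7 = 2575 mod 7 = 6 -> Sunday (Mon=0 ... Sun=6)
Days before May (Jan-Apr): 120; May 1 index = (6 + 120) mod 7 = 0 -> Monday
First Thursday is May 4
Thursdays: 4, 11, 18, 25

4 Thursdays


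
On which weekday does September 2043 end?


September 2043 has 30 days
Anchor: Jan 1, 2043. With p = 2043 - 1 = 2042: (p + p//4 - p//100 + p//400) mod 7 = (2042 + 510 - 20 + 5) mod 7 = 2537 mod 7 = 3 -> Thursday (Mon=0 ... Sun=6)
Days before September (Jan-Aug): 243; September 1 index = (3 + 243) mod 7 = 1 -> Tuesday
Last day offset: 30 - 1 = 29 days
Weekday index = (1 + 29) mod 7 = 2

Wednesday, September 30


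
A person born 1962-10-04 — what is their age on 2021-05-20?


Birth: 1962-10-04
Reference: 2021-05-20
Year difference: 2021 - 1962 = 59
Birthday not yet reached in 2021, subtract 1

58 years old


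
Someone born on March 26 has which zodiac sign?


Date: March 26
Conventional tropical zodiac dates: Aries from March 21 onward; Taurus starts April 20
March 26 falls within the Aries range

Aries


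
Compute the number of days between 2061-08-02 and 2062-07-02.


From 2061-08-02 to 2062-07-02
2061-08-02: days before August = 31 + 28 + 31 + 30 + 31 + 30 + 31 = 212 (2061 is not a leap year); day of year = 212 + 2 = 214
2062-07-02: days before July = 31 + 28 + 31 + 30 + 31 + 30 = 181 (2062 is not a leap year); day of year = 181 + 2 = 183
Rest of 2061: 365 - 214 = 151
Total = 151 + 183 = 334

334 days


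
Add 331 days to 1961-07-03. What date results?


Start: 1961-07-03, add 331 days
July 1961 has 31 days: 31 - 3 = 28 days to July 31 -> 303 left
August 1961 has 31 days -> 272 left
September 1961 has 30 days -> 242 left
October 1961 has 31 days -> 211 left
November 1961 has 30 days -> 181 left
December 1961 has 31 days -> 150 left
January 1962 has 31 days -> 119 left
February 1962 has 28 days -> 91 left
March 1962 has 31 days -> 60 left
April 1962 has 30 days -> 30 left
May 1962: 30 <= 31 -> lands on May 30

Result: 1962-05-30


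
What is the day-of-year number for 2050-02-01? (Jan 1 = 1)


Date: February 1, 2050
Days in months 1 through 1: 31
Plus 1 days in February

Day of year: 32


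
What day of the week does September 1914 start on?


Target: September 1, 1914
Anchor: Jan 1, 1914. With p = 1914 - 1 = 1913: (p + p//4 - p//100 + p//400) mod 7 = (1913 + 478 - 19 + 4) mod 7 = 2376 mod 7 = 3 -> Thursday (Mon=0 ... Sun=6)
Days before September (Jan-Aug): 243 days
Weekday index = (3 + 243) mod 7 = 1

Tuesday


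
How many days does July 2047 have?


July 2047

31 days


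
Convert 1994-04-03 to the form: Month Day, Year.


ISO 1994-04-03 parses as year=1994, month=04, day=03
Month 4 -> April

April 3, 1994


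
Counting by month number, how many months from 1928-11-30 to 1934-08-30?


From November 1928 to August 1934
6 years * 12 = 72 months, minus 3 months = 69

69 months


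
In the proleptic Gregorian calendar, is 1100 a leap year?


Gregorian leap year rule: divisible by 4, but not by 100, unless also by 400.
1100 is divisible by 100 but not 400 -> not a leap year

No


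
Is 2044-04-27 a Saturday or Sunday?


Anchor: Jan 1, 2044. With p = 2044 - 1 = 2043: (p + p//4 - p//100 + p//400) mod 7 = (2043 + 510 - 20 + 5) mod 7 = 2538 mod 7 = 4 -> Friday (Mon=0 ... Sun=6)
Day of year: 118; offset = 117
Weekday index = (4 + 117) mod 7 = 2 -> Wednesday
Weekend days: Saturday, Sunday

No


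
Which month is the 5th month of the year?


Month 5 of 12

May


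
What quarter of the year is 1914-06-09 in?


Month: June (month 6)
Q1: Jan-Mar, Q2: Apr-Jun, Q3: Jul-Sep, Q4: Oct-Dec

Q2


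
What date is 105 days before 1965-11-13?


Start: 1965-11-13, subtract 105 days
Back 13 days from November 13 reaches October 31, 1965 -> 92 left
October 1965 has 31 days -> back to September 30, 1965 -> 61 left
September 1965 has 30 days -> back to August 31, 1965 -> 31 left
August 1965 has 31 days -> back to July 31, 1965 -> 0 left
July 1965: 31 - 0 = 31 -> lands on July 31

Result: 1965-07-31


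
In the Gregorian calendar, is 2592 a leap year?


Gregorian leap year rule: divisible by 4, but not by 100, unless also by 400.
2592 is divisible by 4 but not 100 -> leap year

Yes


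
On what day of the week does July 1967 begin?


Target: July 1, 1967
Anchor: Jan 1, 1967. With p = 1967 - 1 = 1966: (p + p//4 - p//100 + p//400) mod 7 = (1966 + 491 - 19 + 4) mod 7 = 2442 mod 7 = 6 -> Sunday (Mon=0 ... Sun=6)
Days before July (Jan-Jun): 181 days
Weekday index = (6 + 181) mod 7 = 5

Saturday


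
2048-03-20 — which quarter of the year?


Month: March (month 3)
Q1: Jan-Mar, Q2: Apr-Jun, Q3: Jul-Sep, Q4: Oct-Dec

Q1


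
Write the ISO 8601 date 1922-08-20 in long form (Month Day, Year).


ISO 1922-08-20 parses as year=1922, month=08, day=20
Month 8 -> August

August 20, 1922


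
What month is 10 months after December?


December is month 12
12 + 10 = 22; wrap: 22 - 12 = 10

October


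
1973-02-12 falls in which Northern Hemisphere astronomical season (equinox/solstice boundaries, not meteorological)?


Date: February 12
Astronomical Winter (approx.; exact equinox/solstice day varies by year): December 21 to March 19
February 12 falls within the Winter window

Winter


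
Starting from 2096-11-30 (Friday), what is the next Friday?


Current: Friday
Target: Friday
Days ahead: 7

Next Friday: 2096-12-07


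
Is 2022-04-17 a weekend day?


Anchor: Jan 1, 2022. With p = 2022 - 1 = 2021: (p + p//4 - p//100 + p//400) mod 7 = (2021 + 505 - 20 + 5) mod 7 = 2511 mod 7 = 5 -> Saturday (Mon=0 ... Sun=6)
Day of year: 107; offset = 106
Weekday index = (5 + 106) mod 7 = 6 -> Sunday
Weekend days: Saturday, Sunday

Yes


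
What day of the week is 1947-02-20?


Date: February 20, 1947
Anchor: Jan 1, 1947. With p = 1947 - 1 = 1946: (p + p//4 - p//100 + p//400) mod 7 = (1946 + 486 - 19 + 4) mod 7 = 2417 mod 7 = 2 -> Wednesday (Mon=0 ... Sun=6)
Days before February (Jan): 31; offset = 31 + 20 - 1 = 50
Weekday index = (2 + 50) mod 7 = 3

Day of the week: Thursday


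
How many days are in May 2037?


May 2037

31 days


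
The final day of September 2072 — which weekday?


September 2072 has 30 days
Anchor: Jan 1, 2072. With p = 2072 - 1 = 2071: (p + p//4 - p//100 + p//400) mod 7 = (2071 + 517 - 20 + 5) mod 7 = 2573 mod 7 = 4 -> Friday (Mon=0 ... Sun=6)
Days before September (Jan-Aug): 244; September 1 index = (4 + 244) mod 7 = 3 -> Thursday
Last day offset: 30 - 1 = 29 days
Weekday index = (3 + 29) mod 7 = 4

Friday, September 30


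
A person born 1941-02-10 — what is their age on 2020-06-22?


Birth: 1941-02-10
Reference: 2020-06-22
Year difference: 2020 - 1941 = 79

79 years old


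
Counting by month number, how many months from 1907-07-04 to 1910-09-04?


From July 1907 to September 1910
3 years * 12 = 36 months, plus 2 months = 38

38 months


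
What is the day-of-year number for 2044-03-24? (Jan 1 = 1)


Date: March 24, 2044
Days in months 1 through 2: 60
Plus 24 days in March

Day of year: 84


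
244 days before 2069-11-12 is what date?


Start: 2069-11-12, subtract 244 days
Back 12 days from November 12 reaches October 31, 2069 -> 232 left
October 2069 has 31 days -> back to September 30, 2069 -> 201 left
September 2069 has 30 days -> back to August 31, 2069 -> 171 left
August 2069 has 31 days -> back to July 31, 2069 -> 140 left
July 2069 has 31 days -> back to June 30, 2069 -> 109 left
June 2069 has 30 days -> back to May 31, 2069 -> 79 left
May 2069 has 31 days -> back to April 30, 2069 -> 48 left
April 2069 has 30 days -> back to March 31, 2069 -> 18 left
March 2069: 31 - 18 = 13 -> lands on March 13

Result: 2069-03-13


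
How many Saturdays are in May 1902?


May 1902 has 31 days
Anchor: Jan 1, 1902. With p = 1902 - 1 = 1901: (p + p//4 - p//100 + p//400) mod 7 = (1901 + 475 - 19 + 4) mod 7 = 2361 mod 7 = 2 -> Wednesday (Mon=0 ... Sun=6)
Days before May (Jan-Apr): 120; May 1 index = (2 + 120) mod 7 = 3 -> Thursday
First Saturday is May 3
Saturdays: 3, 10, 17, 24, 31

5 Saturdays


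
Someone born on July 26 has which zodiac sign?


Date: July 26
Conventional tropical zodiac dates: Leo from July 23 onward; Virgo starts August 23
July 26 falls within the Leo range

Leo


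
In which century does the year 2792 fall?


Century = (year - 1) // 100 + 1
= (2792 - 1) // 100 + 1
= 2791 // 100 + 1
= 27 + 1

28th century


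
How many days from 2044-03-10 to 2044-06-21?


From 2044-03-10 to 2044-06-21
2044-03-10: days before March = 31 + 29 = 60 (2044 is a leap year); day of year = 60 + 10 = 70
2044-06-21: days before June = 31 + 29 + 31 + 30 + 31 = 152 (2044 is a leap year); day of year = 152 + 21 = 173
Same year: 173 - 70 = 103

103 days


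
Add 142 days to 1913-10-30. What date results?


Start: 1913-10-30, add 142 days
October 1913 has 31 days: 31 - 30 = 1 day to October 31 -> 141 left
November 1913 has 30 days -> 111 left
December 1913 has 31 days -> 80 left
January 1914 has 31 days -> 49 left
February 1914 has 28 days -> 21 left
March 1914: 21 <= 31 -> lands on March 21

Result: 1914-03-21


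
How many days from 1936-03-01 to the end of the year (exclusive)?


Day of year: 61 of 366
Remaining = 366 - 61

305 days


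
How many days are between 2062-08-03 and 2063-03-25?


From 2062-08-03 to 2063-03-25
2062-08-03: days before August = 31 + 28 + 31 + 30 + 31 + 30 + 31 = 212 (2062 is not a leap year); day of year = 212 + 3 = 215
2063-03-25: days before March = 31 + 28 = 59 (2063 is not a leap year); day of year = 59 + 25 = 84
Rest of 2062: 365 - 215 = 150
Total = 150 + 84 = 234

234 days


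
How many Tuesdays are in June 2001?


June 2001 has 30 days
Anchor: Jan 1, 2001. With p = 2001 - 1 = 2000: (p + p//4 - p//100 + p//400) mod 7 = (2000 + 500 - 20 + 5) mod 7 = 2485 mod 7 = 0 -> Monday (Mon=0 ... Sun=6)
Days before June (Jan-May): 151; June 1 index = (0 + 151) mod 7 = 4 -> Friday
First Tuesday is June 5
Tuesdays: 5, 12, 19, 26

4 Tuesdays


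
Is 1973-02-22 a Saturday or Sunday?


Anchor: Jan 1, 1973. With p = 1973 - 1 = 1972: (p + p//4 - p//100 + p//400) mod 7 = (1972 + 493 - 19 + 4) mod 7 = 2450 mod 7 = 0 -> Monday (Mon=0 ... Sun=6)
Day of year: 53; offset = 52
Weekday index = (0 + 52) mod 7 = 3 -> Thursday
Weekend days: Saturday, Sunday

No


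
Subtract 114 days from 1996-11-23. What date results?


Start: 1996-11-23, subtract 114 days
Back 23 days from November 23 reaches October 31, 1996 -> 91 left
October 1996 has 31 days -> back to September 30, 1996 -> 60 left
September 1996 has 30 days -> back to August 31, 1996 -> 30 left
August 1996: 31 - 30 = 1 -> lands on August 1

Result: 1996-08-01


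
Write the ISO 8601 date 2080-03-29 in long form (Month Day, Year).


ISO 2080-03-29 parses as year=2080, month=03, day=29
Month 3 -> March

March 29, 2080


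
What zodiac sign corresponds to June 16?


Date: June 16
Conventional tropical zodiac dates: Gemini from May 21 onward; Cancer starts June 21
June 16 falls within the Gemini range

Gemini


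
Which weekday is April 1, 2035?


Target: April 1, 2035
Anchor: Jan 1, 2035. With p = 2035 - 1 = 2034: (p + p//4 - p//100 + p//400) mod 7 = (2034 + 508 - 20 + 5) mod 7 = 2527 mod 7 = 0 -> Monday (Mon=0 ... Sun=6)
Days before April (Jan-Mar): 90 days
Weekday index = (0 + 90) mod 7 = 6

Sunday


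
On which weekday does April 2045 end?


April 2045 has 30 days
Anchor: Jan 1, 2045. With p = 2045 - 1 = 2044: (p + p//4 - p//100 + p//400) mod 7 = (2044 + 511 - 20 + 5) mod 7 = 2540 mod 7 = 6 -> Sunday (Mon=0 ... Sun=6)
Days before April (Jan-Mar): 90; April 1 index = (6 + 90) mod 7 = 5 -> Saturday
Last day offset: 30 - 1 = 29 days
Weekday index = (5 + 29) mod 7 = 6

Sunday, April 30


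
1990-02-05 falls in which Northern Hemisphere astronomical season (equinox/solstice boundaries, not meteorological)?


Date: February 5
Astronomical Winter (approx.; exact equinox/solstice day varies by year): December 21 to March 19
February 5 falls within the Winter window

Winter


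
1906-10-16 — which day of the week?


Date: October 16, 1906
Anchor: Jan 1, 1906. With p = 1906 - 1 = 1905: (p + p//4 - p//100 + p//400) mod 7 = (1905 + 476 - 19 + 4) mod 7 = 2366 mod 7 = 0 -> Monday (Mon=0 ... Sun=6)
Days before October (Jan-Sep): 273; offset = 273 + 16 - 1 = 288
Weekday index = (0 + 288) mod 7 = 1

Day of the week: Tuesday


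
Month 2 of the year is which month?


Month 2 of 12

February


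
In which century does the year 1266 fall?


Century = (year - 1) // 100 + 1
= (1266 - 1) // 100 + 1
= 1265 // 100 + 1
= 12 + 1

13th century


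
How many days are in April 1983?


April 1983

30 days


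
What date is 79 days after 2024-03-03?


Start: 2024-03-03, add 79 days
March 2024 has 31 days: 31 - 3 = 28 days to March 31 -> 51 left
April 2024 has 30 days -> 21 left
May 2024: 21 <= 31 -> lands on May 21

Result: 2024-05-21


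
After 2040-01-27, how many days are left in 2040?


Day of year: 27 of 366
Remaining = 366 - 27

339 days


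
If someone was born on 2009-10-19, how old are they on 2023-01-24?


Birth: 2009-10-19
Reference: 2023-01-24
Year difference: 2023 - 2009 = 14
Birthday not yet reached in 2023, subtract 1

13 years old


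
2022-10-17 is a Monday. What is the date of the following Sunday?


Current: Monday
Target: Sunday
Days ahead: 6

Next Sunday: 2022-10-23


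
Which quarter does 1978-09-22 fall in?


Month: September (month 9)
Q1: Jan-Mar, Q2: Apr-Jun, Q3: Jul-Sep, Q4: Oct-Dec

Q3


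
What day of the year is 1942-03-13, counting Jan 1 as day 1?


Date: March 13, 1942
Days in months 1 through 2: 59
Plus 13 days in March

Day of year: 72


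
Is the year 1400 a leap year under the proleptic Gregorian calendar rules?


Gregorian leap year rule: divisible by 4, but not by 100, unless also by 400.
1400 is divisible by 100 but not 400 -> not a leap year

No


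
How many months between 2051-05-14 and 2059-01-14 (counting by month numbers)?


From May 2051 to January 2059
8 years * 12 = 96 months, minus 4 months = 92

92 months


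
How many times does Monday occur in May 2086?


May 2086 has 31 days
Anchor: Jan 1, 2086. With p = 2086 - 1 = 2085: (p + p//4 - p//100 + p//400) mod 7 = (2085 + 521 - 20 + 5) mod 7 = 2591 mod 7 = 1 -> Tuesday (Mon=0 ... Sun=6)
Days before May (Jan-Apr): 120; May 1 index = (1 + 120) mod 7 = 2 -> Wednesday
First Monday is May 6
Mondays: 6, 13, 20, 27

4 Mondays


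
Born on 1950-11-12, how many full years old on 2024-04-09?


Birth: 1950-11-12
Reference: 2024-04-09
Year difference: 2024 - 1950 = 74
Birthday not yet reached in 2024, subtract 1

73 years old


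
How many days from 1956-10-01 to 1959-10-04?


From 1956-10-01 to 1959-10-04
1956-10-01: days before October = 31 + 29 + 31 + 30 + 31 + 30 + 31 + 31 + 30 = 274 (1956 is a leap year); day of year = 274 + 1 = 275
1959-10-04: days before October = 31 + 28 + 31 + 30 + 31 + 30 + 31 + 31 + 30 = 273 (1959 is not a leap year); day of year = 273 + 4 = 277
Rest of 1956: 366 - 275 = 91
Full years 1957 (365), 1958 (365): 730
Total = 91 + 730 + 277 = 1098

1098 days


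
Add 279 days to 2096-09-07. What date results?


Start: 2096-09-07, add 279 days
September 2096 has 30 days: 30 - 7 = 23 days to September 30 -> 256 left
October 2096 has 31 days -> 225 left
November 2096 has 30 days -> 195 left
December 2096 has 31 days -> 164 left
January 2097 has 31 days -> 133 left
February 2097 has 28 days -> 105 left
March 2097 has 31 days -> 74 left
April 2097 has 30 days -> 44 left
May 2097 has 31 days -> 13 left
June 2097: 13 <= 30 -> lands on June 13

Result: 2097-06-13


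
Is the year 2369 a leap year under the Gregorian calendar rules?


Gregorian leap year rule: divisible by 4, but not by 100, unless also by 400.
2369 is not divisible by 4 -> not a leap year

No


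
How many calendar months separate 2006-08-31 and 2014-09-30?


From August 2006 to September 2014
8 years * 12 = 96 months, plus 1 month = 97

97 months


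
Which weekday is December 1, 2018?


Target: December 1, 2018
Anchor: Jan 1, 2018. With p = 2018 - 1 = 2017: (p + p//4 - p//100 + p//400) mod 7 = (2017 + 504 - 20 + 5) mod 7 = 2506 mod 7 = 0 -> Monday (Mon=0 ... Sun=6)
Days before December (Jan-Nov): 334 days
Weekday index = (0 + 334) mod 7 = 5

Saturday


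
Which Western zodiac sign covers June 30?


Date: June 30
Conventional tropical zodiac dates: Cancer from June 21 onward; Leo starts July 23
June 30 falls within the Cancer range

Cancer


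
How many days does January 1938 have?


January 1938

31 days


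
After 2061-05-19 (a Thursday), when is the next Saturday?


Current: Thursday
Target: Saturday
Days ahead: 2

Next Saturday: 2061-05-21


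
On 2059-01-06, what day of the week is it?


Date: January 6, 2059
Anchor: Jan 1, 2059. With p = 2059 - 1 = 2058: (p + p//4 - p//100 + p//400) mod 7 = (2058 + 514 - 20 + 5) mod 7 = 2557 mod 7 = 2 -> Wednesday (Mon=0 ... Sun=6)
Days into year = 6 - 1 = 5
Weekday index = (2 + 5) mod 7 = 0

Day of the week: Monday


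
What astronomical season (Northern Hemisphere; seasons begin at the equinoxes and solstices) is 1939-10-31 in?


Date: October 31
Astronomical Autumn (approx.; exact equinox/solstice day varies by year): September 22 to December 20
October 31 falls within the Autumn window

Autumn


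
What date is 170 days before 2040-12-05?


Start: 2040-12-05, subtract 170 days
Back 5 days from December 5 reaches November 30, 2040 -> 165 left
November 2040 has 30 days -> back to October 31, 2040 -> 135 left
October 2040 has 31 days -> back to September 30, 2040 -> 104 left
September 2040 has 30 days -> back to August 31, 2040 -> 74 left
August 2040 has 31 days -> back to July 31, 2040 -> 43 left
July 2040 has 31 days -> back to June 30, 2040 -> 12 left
June 2040: 30 - 12 = 18 -> lands on June 18

Result: 2040-06-18


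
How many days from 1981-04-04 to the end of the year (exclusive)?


Day of year: 94 of 365
Remaining = 365 - 94

271 days


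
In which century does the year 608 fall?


Century = (year - 1) // 100 + 1
= (608 - 1) // 100 + 1
= 607 // 100 + 1
= 6 + 1

7th century


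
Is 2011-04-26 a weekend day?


Anchor: Jan 1, 2011. With p = 2011 - 1 = 2010: (p + p//4 - p//100 + p//400) mod 7 = (2010 + 502 - 20 + 5) mod 7 = 2497 mod 7 = 5 -> Saturday (Mon=0 ... Sun=6)
Day of year: 116; offset = 115
Weekday index = (5 + 115) mod 7 = 1 -> Tuesday
Weekend days: Saturday, Sunday

No


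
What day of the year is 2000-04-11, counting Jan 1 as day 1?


Date: April 11, 2000
Days in months 1 through 3: 91
Plus 11 days in April

Day of year: 102


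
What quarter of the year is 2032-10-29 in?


Month: October (month 10)
Q1: Jan-Mar, Q2: Apr-Jun, Q3: Jul-Sep, Q4: Oct-Dec

Q4


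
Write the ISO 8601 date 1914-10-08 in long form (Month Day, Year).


ISO 1914-10-08 parses as year=1914, month=10, day=08
Month 10 -> October

October 8, 1914


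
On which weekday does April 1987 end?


April 1987 has 30 days
Anchor: Jan 1, 1987. With p = 1987 - 1 = 1986: (p + p//4 - p//100 + p//400) mod 7 = (1986 + 496 - 19 + 4) mod 7 = 2467 mod 7 = 3 -> Thursday (Mon=0 ... Sun=6)
Days before April (Jan-Mar): 90; April 1 index = (3 + 90) mod 7 = 2 -> Wednesday
Last day offset: 30 - 1 = 29 days
Weekday index = (2 + 29) mod 7 = 3

Thursday, April 30


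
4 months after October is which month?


October is month 10
10 + 4 = 14; wrap: 14 - 12 = 2

February


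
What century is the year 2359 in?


Century = (year - 1) // 100 + 1
= (2359 - 1) // 100 + 1
= 2358 // 100 + 1
= 23 + 1

24th century


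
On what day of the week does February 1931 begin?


Target: February 1, 1931
Anchor: Jan 1, 1931. With p = 1931 - 1 = 1930: (p + p//4 - p//100 + p//400) mod 7 = (1930 + 482 - 19 + 4) mod 7 = 2397 mod 7 = 3 -> Thursday (Mon=0 ... Sun=6)
Days before February (Jan): 31 days
Weekday index = (3 + 31) mod 7 = 6

Sunday


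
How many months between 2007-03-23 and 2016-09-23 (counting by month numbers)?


From March 2007 to September 2016
9 years * 12 = 108 months, plus 6 months = 114

114 months


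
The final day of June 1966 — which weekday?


June 1966 has 30 days
Anchor: Jan 1, 1966. With p = 1966 - 1 = 1965: (p + p//4 - p//100 + p//400) mod 7 = (1965 + 491 - 19 + 4) mod 7 = 2441 mod 7 = 5 -> Saturday (Mon=0 ... Sun=6)
Days before June (Jan-May): 151; June 1 index = (5 + 151) mod 7 = 2 -> Wednesday
Last day offset: 30 - 1 = 29 days
Weekday index = (2 + 29) mod 7 = 3

Thursday, June 30


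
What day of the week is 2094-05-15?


Date: May 15, 2094
Anchor: Jan 1, 2094. With p = 2094 - 1 = 2093: (p + p//4 - p//100 + p//400) mod 7 = (2093 + 523 - 20 + 5) mod 7 = 2601 mod 7 = 4 -> Friday (Mon=0 ... Sun=6)
Days before May (Jan-Apr): 120; offset = 120 + 15 - 1 = 134
Weekday index = (4 + 134) mod 7 = 5

Day of the week: Saturday


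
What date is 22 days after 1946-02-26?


Start: 1946-02-26, add 22 days
February 1946 has 28 days: 28 - 26 = 2 days to February 28 -> 20 left
March 1946: 20 <= 31 -> lands on March 20

Result: 1946-03-20


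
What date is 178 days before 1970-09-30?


Start: 1970-09-30, subtract 178 days
Back 30 days from September 30 reaches August 31, 1970 -> 148 left
August 1970 has 31 days -> back to July 31, 1970 -> 117 left
July 1970 has 31 days -> back to June 30, 1970 -> 86 left
June 1970 has 30 days -> back to May 31, 1970 -> 56 left
May 1970 has 31 days -> back to April 30, 1970 -> 25 left
April 1970: 30 - 25 = 5 -> lands on April 5

Result: 1970-04-05


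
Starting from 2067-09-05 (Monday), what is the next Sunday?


Current: Monday
Target: Sunday
Days ahead: 6

Next Sunday: 2067-09-11


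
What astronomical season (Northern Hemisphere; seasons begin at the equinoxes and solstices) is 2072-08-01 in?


Date: August 1
Astronomical Summer (approx.; exact equinox/solstice day varies by year): June 21 to September 21
August 1 falls within the Summer window

Summer


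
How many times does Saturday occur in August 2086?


August 2086 has 31 days
Anchor: Jan 1, 2086. With p = 2086 - 1 = 2085: (p + p//4 - p//100 + p//400) mod 7 = (2085 + 521 - 20 + 5) mod 7 = 2591 mod 7 = 1 -> Tuesday (Mon=0 ... Sun=6)
Days before August (Jan-Jul): 212; August 1 index = (1 + 212) mod 7 = 3 -> Thursday
First Saturday is August 3
Saturdays: 3, 10, 17, 24, 31

5 Saturdays


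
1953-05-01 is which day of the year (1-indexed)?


Date: May 1, 1953
Days in months 1 through 4: 120
Plus 1 days in May

Day of year: 121


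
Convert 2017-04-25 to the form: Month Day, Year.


ISO 2017-04-25 parses as year=2017, month=04, day=25
Month 4 -> April

April 25, 2017


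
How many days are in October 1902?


October 1902

31 days


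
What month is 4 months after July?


July is month 7
7 + 4 = 11

November


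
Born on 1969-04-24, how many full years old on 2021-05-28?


Birth: 1969-04-24
Reference: 2021-05-28
Year difference: 2021 - 1969 = 52

52 years old


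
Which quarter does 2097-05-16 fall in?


Month: May (month 5)
Q1: Jan-Mar, Q2: Apr-Jun, Q3: Jul-Sep, Q4: Oct-Dec

Q2


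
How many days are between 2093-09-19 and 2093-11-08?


From 2093-09-19 to 2093-11-08
2093-09-19: days before September = 31 + 28 + 31 + 30 + 31 + 30 + 31 + 31 = 243 (2093 is not a leap year); day of year = 243 + 19 = 262
2093-11-08: days before November = 31 + 28 + 31 + 30 + 31 + 30 + 31 + 31 + 30 + 31 = 304 (2093 is not a leap year); day of year = 304 + 8 = 312
Same year: 312 - 262 = 50

50 days


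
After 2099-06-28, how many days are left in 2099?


Day of year: 179 of 365
Remaining = 365 - 179

186 days


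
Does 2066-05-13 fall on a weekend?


Anchor: Jan 1, 2066. With p = 2066 - 1 = 2065: (p + p//4 - p//100 + p//400) mod 7 = (2065 + 516 - 20 + 5) mod 7 = 2566 mod 7 = 4 -> Friday (Mon=0 ... Sun=6)
Day of year: 133; offset = 132
Weekday index = (4 + 132) mod 7 = 3 -> Thursday
Weekend days: Saturday, Sunday

No


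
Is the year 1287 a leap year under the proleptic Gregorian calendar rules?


Gregorian leap year rule: divisible by 4, but not by 100, unless also by 400.
1287 is not divisible by 4 -> not a leap year

No


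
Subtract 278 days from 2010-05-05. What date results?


Start: 2010-05-05, subtract 278 days
Back 5 days from May 5 reaches April 30, 2010 -> 273 left
April 2010 has 30 days -> back to March 31, 2010 -> 243 left
March 2010 has 31 days -> back to February 28, 2010 -> 212 left
February 2010 has 28 days -> back to January 31, 2010 -> 184 left
January 2010 has 31 days -> back to December 31, 2009 -> 153 left
December 2009 has 31 days -> back to November 30, 2009 -> 122 left
November 2009 has 30 days -> back to October 31, 2009 -> 92 left
October 2009 has 31 days -> back to September 30, 2009 -> 61 left
September 2009 has 30 days -> back to August 31, 2009 -> 31 left
August 2009 has 31 days -> back to July 31, 2009 -> 0 left
July 2009: 31 - 0 = 31 -> lands on July 31

Result: 2009-07-31


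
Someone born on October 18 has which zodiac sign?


Date: October 18
Conventional tropical zodiac dates: Libra from September 23 onward; Scorpio starts October 23
October 18 falls within the Libra range

Libra


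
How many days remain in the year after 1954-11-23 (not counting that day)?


Day of year: 327 of 365
Remaining = 365 - 327

38 days


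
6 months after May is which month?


May is month 5
5 + 6 = 11

November


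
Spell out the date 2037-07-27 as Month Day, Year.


ISO 2037-07-27 parses as year=2037, month=07, day=27
Month 7 -> July

July 27, 2037


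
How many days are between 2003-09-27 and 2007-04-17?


From 2003-09-27 to 2007-04-17
2003-09-27: days before September = 31 + 28 + 31 + 30 + 31 + 30 + 31 + 31 = 243 (2003 is not a leap year); day of year = 243 + 27 = 270
2007-04-17: days before April = 31 + 28 + 31 = 90 (2007 is not a leap year); day of year = 90 + 17 = 107
Rest of 2003: 365 - 270 = 95
Full years 2004 (366), 2005 (365), 2006 (365): 1096
Total = 95 + 1096 + 107 = 1298

1298 days


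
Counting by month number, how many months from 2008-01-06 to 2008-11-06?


From January 2008 to November 2008
0 years * 12 = 0 months, plus 10 months = 10

10 months


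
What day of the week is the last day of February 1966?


February 1966 has 28 days
Anchor: Jan 1, 1966. With p = 1966 - 1 = 1965: (p + p//4 - p//100 + p//400) mod 7 = (1965 + 491 - 19 + 4) mod 7 = 2441 mod 7 = 5 -> Saturday (Mon=0 ... Sun=6)
Days before February (Jan): 31; February 1 index = (5 + 31) mod 7 = 1 -> Tuesday
Last day offset: 28 - 1 = 27 days
Weekday index = (1 + 27) mod 7 = 0

Monday, February 28


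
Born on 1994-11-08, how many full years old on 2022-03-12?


Birth: 1994-11-08
Reference: 2022-03-12
Year difference: 2022 - 1994 = 28
Birthday not yet reached in 2022, subtract 1

27 years old


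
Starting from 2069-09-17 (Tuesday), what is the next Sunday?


Current: Tuesday
Target: Sunday
Days ahead: 5

Next Sunday: 2069-09-22


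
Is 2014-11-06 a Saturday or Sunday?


Anchor: Jan 1, 2014. With p = 2014 - 1 = 2013: (p + p//4 - p//100 + p//400) mod 7 = (2013 + 503 - 20 + 5) mod 7 = 2501 mod 7 = 2 -> Wednesday (Mon=0 ... Sun=6)
Day of year: 310; offset = 309
Weekday index = (2 + 309) mod 7 = 3 -> Thursday
Weekend days: Saturday, Sunday

No


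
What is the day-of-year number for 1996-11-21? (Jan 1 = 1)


Date: November 21, 1996
Days in months 1 through 10: 305
Plus 21 days in November

Day of year: 326


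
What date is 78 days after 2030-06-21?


Start: 2030-06-21, add 78 days
June 2030 has 30 days: 30 - 21 = 9 days to June 30 -> 69 left
July 2030 has 31 days -> 38 left
August 2030 has 31 days -> 7 left
September 2030: 7 <= 30 -> lands on September 7

Result: 2030-09-07


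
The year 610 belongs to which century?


Century = (year - 1) // 100 + 1
= (610 - 1) // 100 + 1
= 609 // 100 + 1
= 6 + 1

7th century


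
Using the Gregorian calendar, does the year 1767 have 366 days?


Gregorian leap year rule: divisible by 4, but not by 100, unless also by 400.
1767 is not divisible by 4 -> not a leap year

No


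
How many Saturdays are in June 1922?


June 1922 has 30 days
Anchor: Jan 1, 1922. With p = 1922 - 1 = 1921: (p + p//4 - p//100 + p//400) mod 7 = (1921 + 480 - 19 + 4) mod 7 = 2386 mod 7 = 6 -> Sunday (Mon=0 ... Sun=6)
Days before June (Jan-May): 151; June 1 index = (6 + 151) mod 7 = 3 -> Thursday
First Saturday is June 3
Saturdays: 3, 10, 17, 24

4 Saturdays


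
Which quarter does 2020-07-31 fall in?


Month: July (month 7)
Q1: Jan-Mar, Q2: Apr-Jun, Q3: Jul-Sep, Q4: Oct-Dec

Q3


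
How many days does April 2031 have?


April 2031

30 days


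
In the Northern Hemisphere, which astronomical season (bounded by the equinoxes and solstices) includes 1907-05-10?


Date: May 10
Astronomical Spring (approx.; exact equinox/solstice day varies by year): March 20 to June 20
May 10 falls within the Spring window

Spring


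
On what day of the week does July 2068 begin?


Target: July 1, 2068
Anchor: Jan 1, 2068. With p = 2068 - 1 = 2067: (p + p//4 - p//100 + p//400) mod 7 = (2067 + 516 - 20 + 5) mod 7 = 2568 mod 7 = 6 -> Sunday (Mon=0 ... Sun=6)
Days before July (Jan-Jun): 182 days
Weekday index = (6 + 182) mod 7 = 6

Sunday


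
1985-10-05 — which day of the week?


Date: October 5, 1985
Anchor: Jan 1, 1985. With p = 1985 - 1 = 1984: (p + p//4 - p//100 + p//400) mod 7 = (1984 + 496 - 19 + 4) mod 7 = 2465 mod 7 = 1 -> Tuesday (Mon=0 ... Sun=6)
Days before October (Jan-Sep): 273; offset = 273 + 5 - 1 = 277
Weekday index = (1 + 277) mod 7 = 5

Day of the week: Saturday


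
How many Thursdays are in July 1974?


July 1974 has 31 days
Anchor: Jan 1, 1974. With p = 1974 - 1 = 1973: (p + p//4 - p//100 + p//400) mod 7 = (1973 + 493 - 19 + 4) mod 7 = 2451 mod 7 = 1 -> Tuesday (Mon=0 ... Sun=6)
Days before July (Jan-Jun): 181; July 1 index = (1 + 181) mod 7 = 0 -> Monday
First Thursday is July 4
Thursdays: 4, 11, 18, 25

4 Thursdays


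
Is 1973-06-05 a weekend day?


Anchor: Jan 1, 1973. With p = 1973 - 1 = 1972: (p + p//4 - p//100 + p//400) mod 7 = (1972 + 493 - 19 + 4) mod 7 = 2450 mod 7 = 0 -> Monday (Mon=0 ... Sun=6)
Day of year: 156; offset = 155
Weekday index = (0 + 155) mod 7 = 1 -> Tuesday
Weekend days: Saturday, Sunday

No


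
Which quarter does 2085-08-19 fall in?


Month: August (month 8)
Q1: Jan-Mar, Q2: Apr-Jun, Q3: Jul-Sep, Q4: Oct-Dec

Q3


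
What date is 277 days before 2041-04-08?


Start: 2041-04-08, subtract 277 days
Back 8 days from April 8 reaches March 31, 2041 -> 269 left
March 2041 has 31 days -> back to February 28, 2041 -> 238 left
February 2041 has 28 days -> back to January 31, 2041 -> 210 left
January 2041 has 31 days -> back to December 31, 2040 -> 179 left
December 2040 has 31 days -> back to November 30, 2040 -> 148 left
November 2040 has 30 days -> back to October 31, 2040 -> 118 left
October 2040 has 31 days -> back to September 30, 2040 -> 87 left
September 2040 has 30 days -> back to August 31, 2040 -> 57 left
August 2040 has 31 days -> back to July 31, 2040 -> 26 left
July 2040: 31 - 26 = 5 -> lands on July 5

Result: 2040-07-05


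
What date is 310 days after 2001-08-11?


Start: 2001-08-11, add 310 days
August 2001 has 31 days: 31 - 11 = 20 days to August 31 -> 290 left
September 2001 has 30 days -> 260 left
October 2001 has 31 days -> 229 left
November 2001 has 30 days -> 199 left
December 2001 has 31 days -> 168 left
January 2002 has 31 days -> 137 left
February 2002 has 28 days -> 109 left
March 2002 has 31 days -> 78 left
April 2002 has 30 days -> 48 left
May 2002 has 31 days -> 17 left
June 2002: 17 <= 30 -> lands on June 17

Result: 2002-06-17


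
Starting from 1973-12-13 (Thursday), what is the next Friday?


Current: Thursday
Target: Friday
Days ahead: 1

Next Friday: 1973-12-14


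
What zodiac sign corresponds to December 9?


Date: December 9
Conventional tropical zodiac dates: Sagittarius from November 22 onward; Capricorn starts December 22
December 9 falls within the Sagittarius range

Sagittarius


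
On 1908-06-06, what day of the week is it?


Date: June 6, 1908
Anchor: Jan 1, 1908. With p = 1908 - 1 = 1907: (p + p//4 - p//100 + p//400) mod 7 = (1907 + 476 - 19 + 4) mod 7 = 2368 mod 7 = 2 -> Wednesday (Mon=0 ... Sun=6)
Days before June (Jan-May): 152; offset = 152 + 6 - 1 = 157
Weekday index = (2 + 157) mod 7 = 5

Day of the week: Saturday


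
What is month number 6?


Month 6 of 12

June


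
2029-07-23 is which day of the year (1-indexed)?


Date: July 23, 2029
Days in months 1 through 6: 181
Plus 23 days in July

Day of year: 204


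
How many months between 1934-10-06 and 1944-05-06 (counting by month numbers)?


From October 1934 to May 1944
10 years * 12 = 120 months, minus 5 months = 115

115 months


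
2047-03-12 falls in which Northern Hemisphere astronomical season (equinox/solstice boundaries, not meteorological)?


Date: March 12
Astronomical Winter (approx.; exact equinox/solstice day varies by year): December 21 to March 19
March 12 falls within the Winter window

Winter


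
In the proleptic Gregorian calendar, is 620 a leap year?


Gregorian leap year rule: divisible by 4, but not by 100, unless also by 400.
620 is divisible by 4 but not 100 -> leap year

Yes
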